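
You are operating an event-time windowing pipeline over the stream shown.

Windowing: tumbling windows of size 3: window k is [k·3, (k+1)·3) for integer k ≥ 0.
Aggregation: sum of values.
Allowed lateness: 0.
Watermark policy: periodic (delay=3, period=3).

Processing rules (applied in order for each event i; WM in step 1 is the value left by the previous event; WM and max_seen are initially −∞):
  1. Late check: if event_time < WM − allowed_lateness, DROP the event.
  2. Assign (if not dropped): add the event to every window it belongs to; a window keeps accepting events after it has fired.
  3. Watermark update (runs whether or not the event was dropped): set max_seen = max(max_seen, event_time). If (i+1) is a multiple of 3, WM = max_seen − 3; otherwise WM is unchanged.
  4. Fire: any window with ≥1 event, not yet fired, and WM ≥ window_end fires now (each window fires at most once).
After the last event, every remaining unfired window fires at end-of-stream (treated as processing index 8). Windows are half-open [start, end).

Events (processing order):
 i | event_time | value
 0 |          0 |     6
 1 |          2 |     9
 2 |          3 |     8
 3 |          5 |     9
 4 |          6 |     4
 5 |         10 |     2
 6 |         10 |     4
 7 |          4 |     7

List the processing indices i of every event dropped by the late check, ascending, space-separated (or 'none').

i=0 t=0 v=6: → [0,3); WM=−∞
i=1 t=2 v=9: → [0,3); WM=−∞
i=2 t=3 v=8: → [3,6); WM=0
i=3 t=5 v=9: → [3,6); WM=0
i=4 t=6 v=4: → [6,9); WM=0
i=5 t=10 v=2: → [9,12); WM=7; [0,3) fires=15 [3,6) fires=17
i=6 t=10 v=4: → [9,12); WM=7
i=7 t=4 v=7: DROP (t<7-0); WM=7

7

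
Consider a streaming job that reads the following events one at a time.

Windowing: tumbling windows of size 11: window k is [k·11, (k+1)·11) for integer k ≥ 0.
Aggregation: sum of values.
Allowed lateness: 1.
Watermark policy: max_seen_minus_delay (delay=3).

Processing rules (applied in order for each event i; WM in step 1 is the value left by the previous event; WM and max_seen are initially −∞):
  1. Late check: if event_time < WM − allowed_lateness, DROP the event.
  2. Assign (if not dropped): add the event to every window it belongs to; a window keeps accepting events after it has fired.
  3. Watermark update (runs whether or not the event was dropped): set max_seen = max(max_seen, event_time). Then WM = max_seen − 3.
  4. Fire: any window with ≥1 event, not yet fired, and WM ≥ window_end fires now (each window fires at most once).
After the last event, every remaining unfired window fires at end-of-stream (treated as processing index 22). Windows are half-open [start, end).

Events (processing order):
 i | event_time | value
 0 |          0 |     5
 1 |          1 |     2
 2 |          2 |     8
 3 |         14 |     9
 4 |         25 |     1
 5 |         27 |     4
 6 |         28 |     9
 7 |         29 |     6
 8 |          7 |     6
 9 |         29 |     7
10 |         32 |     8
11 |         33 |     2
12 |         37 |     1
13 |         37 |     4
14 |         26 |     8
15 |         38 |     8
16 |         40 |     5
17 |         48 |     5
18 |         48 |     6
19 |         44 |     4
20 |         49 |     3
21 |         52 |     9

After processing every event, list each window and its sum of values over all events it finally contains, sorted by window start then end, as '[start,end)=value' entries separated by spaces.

[0,11)=15 [11,22)=9 [22,33)=35 [33,44)=20 [44,55)=27

i=0 t=0 v=5: → [0,11); WM=-3
i=1 t=1 v=2: → [0,11); WM=-2
i=2 t=2 v=8: → [0,11); WM=-1
i=3 t=14 v=9: → [11,22); WM=11; [0,11) fires=15
i=4 t=25 v=1: → [22,33); WM=22; [11,22) fires=9
i=5 t=27 v=4: → [22,33); WM=24
i=6 t=28 v=9: → [22,33); WM=25
i=7 t=29 v=6: → [22,33); WM=26
i=8 t=7 v=6: DROP (t<26-1); WM=26
i=9 t=29 v=7: → [22,33); WM=26
i=10 t=32 v=8: → [22,33); WM=29
i=11 t=33 v=2: → [33,44); WM=30
i=12 t=37 v=1: → [33,44); WM=34; [22,33) fires=35
i=13 t=37 v=4: → [33,44); WM=34
i=14 t=26 v=8: DROP (t<34-1); WM=34
i=15 t=38 v=8: → [33,44); WM=35
i=16 t=40 v=5: → [33,44); WM=37
i=17 t=48 v=5: → [44,55); WM=45; [33,44) fires=20
i=18 t=48 v=6: → [44,55); WM=45
i=19 t=44 v=4: → [44,55); WM=45
i=20 t=49 v=3: → [44,55); WM=46
i=21 t=52 v=9: → [44,55); WM=49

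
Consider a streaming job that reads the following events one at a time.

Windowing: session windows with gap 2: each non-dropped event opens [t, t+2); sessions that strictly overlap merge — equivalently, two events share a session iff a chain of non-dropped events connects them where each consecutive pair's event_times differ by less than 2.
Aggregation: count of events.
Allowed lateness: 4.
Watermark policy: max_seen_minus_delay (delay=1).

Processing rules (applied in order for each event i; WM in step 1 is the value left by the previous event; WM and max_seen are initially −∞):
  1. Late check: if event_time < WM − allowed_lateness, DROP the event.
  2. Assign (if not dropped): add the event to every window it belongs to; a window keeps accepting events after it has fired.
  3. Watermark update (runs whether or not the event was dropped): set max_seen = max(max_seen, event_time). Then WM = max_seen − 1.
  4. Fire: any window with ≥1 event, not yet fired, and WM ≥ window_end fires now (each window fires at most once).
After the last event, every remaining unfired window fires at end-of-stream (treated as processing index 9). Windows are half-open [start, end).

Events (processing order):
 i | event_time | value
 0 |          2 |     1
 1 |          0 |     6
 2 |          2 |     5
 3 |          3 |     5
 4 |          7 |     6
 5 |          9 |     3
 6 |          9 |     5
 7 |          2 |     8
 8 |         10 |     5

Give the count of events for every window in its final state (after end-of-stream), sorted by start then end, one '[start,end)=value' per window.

[0,2)=1 [2,5)=3 [7,9)=1 [9,12)=3

i=0 t=2 v=1: → [2,4); WM=1
i=1 t=0 v=6: → [0,2); WM=1
i=2 t=2 v=5: → [2,4); WM=1
i=3 t=3 v=5: → [2,5); WM=2
i=4 t=7 v=6: → [7,9); WM=6
i=5 t=9 v=3: → [9,11); WM=8
i=6 t=9 v=5: → [9,11); WM=8
i=7 t=2 v=8: DROP (t<8-4); WM=8
i=8 t=10 v=5: → [9,12); WM=9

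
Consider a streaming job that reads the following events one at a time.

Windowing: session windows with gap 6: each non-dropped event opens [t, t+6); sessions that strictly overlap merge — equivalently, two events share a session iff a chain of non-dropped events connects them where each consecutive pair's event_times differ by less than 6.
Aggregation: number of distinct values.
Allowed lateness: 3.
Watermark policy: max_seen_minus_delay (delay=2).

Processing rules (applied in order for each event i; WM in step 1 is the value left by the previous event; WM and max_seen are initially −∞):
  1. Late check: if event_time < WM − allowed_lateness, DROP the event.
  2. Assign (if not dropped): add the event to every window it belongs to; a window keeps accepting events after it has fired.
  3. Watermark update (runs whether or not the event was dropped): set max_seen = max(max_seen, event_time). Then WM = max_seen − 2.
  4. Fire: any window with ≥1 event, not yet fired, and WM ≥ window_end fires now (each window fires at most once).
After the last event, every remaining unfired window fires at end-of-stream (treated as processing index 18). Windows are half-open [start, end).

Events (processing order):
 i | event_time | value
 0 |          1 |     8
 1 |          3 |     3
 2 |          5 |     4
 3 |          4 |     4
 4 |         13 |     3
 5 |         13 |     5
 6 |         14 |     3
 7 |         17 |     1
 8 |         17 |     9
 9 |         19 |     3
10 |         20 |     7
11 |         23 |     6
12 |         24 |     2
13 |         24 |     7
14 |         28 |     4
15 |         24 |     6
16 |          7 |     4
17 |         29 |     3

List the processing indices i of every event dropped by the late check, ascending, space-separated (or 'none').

i=0 t=1 v=8: → [1,7); WM=-1
i=1 t=3 v=3: → [1,9); WM=1
i=2 t=5 v=4: → [1,11); WM=3
i=3 t=4 v=4: → [1,11); WM=3
i=4 t=13 v=3: → [13,19); WM=11
i=5 t=13 v=5: → [13,19); WM=11
i=6 t=14 v=3: → [13,20); WM=12
i=7 t=17 v=1: → [13,23); WM=15
i=8 t=17 v=9: → [13,23); WM=15
i=9 t=19 v=3: → [13,25); WM=17
i=10 t=20 v=7: → [13,26); WM=18
i=11 t=23 v=6: → [13,29); WM=21
i=12 t=24 v=2: → [13,30); WM=22
i=13 t=24 v=7: → [13,30); WM=22
i=14 t=28 v=4: → [13,34); WM=26
i=15 t=24 v=6: → [13,34); WM=26
i=16 t=7 v=4: DROP (t<26-3); WM=26
i=17 t=29 v=3: → [13,35); WM=27

16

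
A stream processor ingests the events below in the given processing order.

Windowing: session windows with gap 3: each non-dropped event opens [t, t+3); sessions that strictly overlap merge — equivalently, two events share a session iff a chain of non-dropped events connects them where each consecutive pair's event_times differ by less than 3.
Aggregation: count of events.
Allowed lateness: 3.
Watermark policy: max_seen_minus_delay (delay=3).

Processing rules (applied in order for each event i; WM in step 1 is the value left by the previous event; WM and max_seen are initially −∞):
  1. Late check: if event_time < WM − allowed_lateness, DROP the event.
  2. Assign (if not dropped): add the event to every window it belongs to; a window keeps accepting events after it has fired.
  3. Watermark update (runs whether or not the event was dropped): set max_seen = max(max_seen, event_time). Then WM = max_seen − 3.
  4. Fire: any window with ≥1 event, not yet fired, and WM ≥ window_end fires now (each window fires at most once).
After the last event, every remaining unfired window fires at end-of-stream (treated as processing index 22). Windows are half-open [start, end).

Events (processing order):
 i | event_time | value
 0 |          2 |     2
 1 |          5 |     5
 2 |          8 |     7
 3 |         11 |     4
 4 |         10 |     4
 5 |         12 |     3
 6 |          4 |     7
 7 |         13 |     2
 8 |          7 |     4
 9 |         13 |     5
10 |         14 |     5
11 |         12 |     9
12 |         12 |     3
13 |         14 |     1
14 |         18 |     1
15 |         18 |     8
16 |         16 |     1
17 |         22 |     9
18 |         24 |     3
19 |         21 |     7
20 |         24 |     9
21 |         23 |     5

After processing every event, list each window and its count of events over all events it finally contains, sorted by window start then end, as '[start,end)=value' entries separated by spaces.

[2,5)=1 [5,21)=15 [21,27)=5

i=0 t=2 v=2: → [2,5); WM=-1
i=1 t=5 v=5: → [5,8); WM=2
i=2 t=8 v=7: → [8,11); WM=5
i=3 t=11 v=4: → [11,14); WM=8
i=4 t=10 v=4: → [8,14); WM=8
i=5 t=12 v=3: → [8,15); WM=9
i=6 t=4 v=7: DROP (t<9-3); WM=9
i=7 t=13 v=2: → [8,16); WM=10
i=8 t=7 v=4: → [5,16); WM=10
i=9 t=13 v=5: → [5,16); WM=10
i=10 t=14 v=5: → [5,17); WM=11
i=11 t=12 v=9: → [5,17); WM=11
i=12 t=12 v=3: → [5,17); WM=11
i=13 t=14 v=1: → [5,17); WM=11
i=14 t=18 v=1: → [18,21); WM=15
i=15 t=18 v=8: → [18,21); WM=15
i=16 t=16 v=1: → [5,21); WM=15
i=17 t=22 v=9: → [22,25); WM=19
i=18 t=24 v=3: → [22,27); WM=21
i=19 t=21 v=7: → [21,27); WM=21
i=20 t=24 v=9: → [21,27); WM=21
i=21 t=23 v=5: → [21,27); WM=21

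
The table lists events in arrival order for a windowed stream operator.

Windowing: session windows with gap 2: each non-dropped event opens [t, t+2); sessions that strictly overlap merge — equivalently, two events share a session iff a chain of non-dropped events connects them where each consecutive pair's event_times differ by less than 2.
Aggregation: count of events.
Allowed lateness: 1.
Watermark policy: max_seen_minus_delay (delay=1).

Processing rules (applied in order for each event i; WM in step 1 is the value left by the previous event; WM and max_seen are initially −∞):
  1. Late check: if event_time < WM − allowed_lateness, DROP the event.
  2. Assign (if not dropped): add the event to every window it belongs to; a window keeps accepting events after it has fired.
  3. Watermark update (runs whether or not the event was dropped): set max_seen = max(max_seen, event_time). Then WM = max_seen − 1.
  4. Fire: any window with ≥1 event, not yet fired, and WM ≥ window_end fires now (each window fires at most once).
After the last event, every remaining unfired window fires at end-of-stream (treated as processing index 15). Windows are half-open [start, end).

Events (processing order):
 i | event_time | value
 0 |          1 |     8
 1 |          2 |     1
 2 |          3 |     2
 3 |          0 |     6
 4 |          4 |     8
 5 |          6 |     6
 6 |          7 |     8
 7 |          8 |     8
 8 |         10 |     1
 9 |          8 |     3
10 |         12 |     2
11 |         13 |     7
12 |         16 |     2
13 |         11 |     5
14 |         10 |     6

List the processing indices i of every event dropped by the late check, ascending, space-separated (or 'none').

i=0 t=1 v=8: → [1,3); WM=0
i=1 t=2 v=1: → [1,4); WM=1
i=2 t=3 v=2: → [1,5); WM=2
i=3 t=0 v=6: DROP (t<2-1); WM=2
i=4 t=4 v=8: → [1,6); WM=3
i=5 t=6 v=6: → [6,8); WM=5
i=6 t=7 v=8: → [6,9); WM=6
i=7 t=8 v=8: → [6,10); WM=7
i=8 t=10 v=1: → [10,12); WM=9
i=9 t=8 v=3: → [6,10); WM=9
i=10 t=12 v=2: → [12,14); WM=11
i=11 t=13 v=7: → [12,15); WM=12
i=12 t=16 v=2: → [16,18); WM=15
i=13 t=11 v=5: DROP (t<15-1); WM=15
i=14 t=10 v=6: DROP (t<15-1); WM=15

3 13 14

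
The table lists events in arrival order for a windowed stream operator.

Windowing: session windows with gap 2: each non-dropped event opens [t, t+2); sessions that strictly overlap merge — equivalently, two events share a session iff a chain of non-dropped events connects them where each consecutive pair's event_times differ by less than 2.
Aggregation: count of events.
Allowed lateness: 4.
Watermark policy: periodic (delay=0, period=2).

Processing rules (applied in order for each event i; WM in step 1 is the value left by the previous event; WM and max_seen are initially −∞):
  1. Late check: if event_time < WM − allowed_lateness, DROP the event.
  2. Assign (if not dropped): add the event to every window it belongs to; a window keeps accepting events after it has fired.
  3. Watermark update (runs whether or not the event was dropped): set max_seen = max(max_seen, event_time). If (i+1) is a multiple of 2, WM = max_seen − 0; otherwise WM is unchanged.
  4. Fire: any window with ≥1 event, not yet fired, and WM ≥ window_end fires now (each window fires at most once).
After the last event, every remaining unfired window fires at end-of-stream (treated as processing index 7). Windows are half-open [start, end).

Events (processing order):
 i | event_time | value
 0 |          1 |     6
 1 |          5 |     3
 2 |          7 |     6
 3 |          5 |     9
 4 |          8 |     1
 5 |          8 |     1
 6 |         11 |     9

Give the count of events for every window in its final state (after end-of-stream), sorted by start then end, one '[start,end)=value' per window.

i=0 t=1 v=6: → [1,3); WM=−∞
i=1 t=5 v=3: → [5,7); WM=5
i=2 t=7 v=6: → [7,9); WM=5
i=3 t=5 v=9: → [5,7); WM=7
i=4 t=8 v=1: → [7,10); WM=7
i=5 t=8 v=1: → [7,10); WM=8
i=6 t=11 v=9: → [11,13); WM=8

[1,3)=1 [5,7)=2 [7,10)=3 [11,13)=1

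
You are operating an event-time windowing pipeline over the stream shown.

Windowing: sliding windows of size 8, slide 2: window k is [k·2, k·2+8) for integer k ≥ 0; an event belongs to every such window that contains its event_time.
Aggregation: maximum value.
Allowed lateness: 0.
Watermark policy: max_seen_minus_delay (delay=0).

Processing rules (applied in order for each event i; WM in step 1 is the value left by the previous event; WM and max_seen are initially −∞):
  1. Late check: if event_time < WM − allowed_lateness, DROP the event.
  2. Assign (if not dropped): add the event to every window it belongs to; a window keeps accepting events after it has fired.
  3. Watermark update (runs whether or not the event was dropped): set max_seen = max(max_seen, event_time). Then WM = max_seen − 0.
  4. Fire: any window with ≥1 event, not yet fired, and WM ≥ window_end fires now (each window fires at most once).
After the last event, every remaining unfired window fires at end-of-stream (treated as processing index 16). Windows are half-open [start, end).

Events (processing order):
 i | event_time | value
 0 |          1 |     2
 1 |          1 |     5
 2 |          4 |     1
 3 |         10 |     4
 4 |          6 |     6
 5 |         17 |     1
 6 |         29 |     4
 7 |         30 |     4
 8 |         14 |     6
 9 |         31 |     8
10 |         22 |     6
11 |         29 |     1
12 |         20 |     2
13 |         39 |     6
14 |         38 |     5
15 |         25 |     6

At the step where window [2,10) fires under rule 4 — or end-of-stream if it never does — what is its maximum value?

i=0 t=1 v=2: → [0,8); WM=1
i=1 t=1 v=5: → [0,8); WM=1
i=2 t=4 v=1: → [4,12),[2,10),[0,8); WM=4
i=3 t=10 v=4: → [10,18),[8,16),[6,14),[4,12); WM=10; [0,8) fires=5 [2,10) fires=1
i=4 t=6 v=6: DROP (t<10-0); WM=10
i=5 t=17 v=1: → [16,24),[14,22),[12,20),[10,18); WM=17; [4,12) fires=4 [6,14) fires=4 [8,16) fires=4
i=6 t=29 v=4: → [28,36),[26,34),[24,32),[22,30); WM=29; [10,18) fires=4 [12,20) fires=1 [14,22) fires=1 [16,24) fires=1
i=7 t=30 v=4: → [30,38),[28,36),[26,34),[24,32); WM=30; [22,30) fires=4
i=8 t=14 v=6: DROP (t<30-0); WM=30
i=9 t=31 v=8: → [30,38),[28,36),[26,34),[24,32); WM=31
i=10 t=22 v=6: DROP (t<31-0); WM=31
i=11 t=29 v=1: DROP (t<31-0); WM=31
i=12 t=20 v=2: DROP (t<31-0); WM=31
i=13 t=39 v=6: → [38,46),[36,44),[34,42),[32,40); WM=39; [24,32) fires=8 [26,34) fires=8 [28,36) fires=8 [30,38) fires=8
i=14 t=38 v=5: DROP (t<39-0); WM=39
i=15 t=25 v=6: DROP (t<39-0); WM=39

1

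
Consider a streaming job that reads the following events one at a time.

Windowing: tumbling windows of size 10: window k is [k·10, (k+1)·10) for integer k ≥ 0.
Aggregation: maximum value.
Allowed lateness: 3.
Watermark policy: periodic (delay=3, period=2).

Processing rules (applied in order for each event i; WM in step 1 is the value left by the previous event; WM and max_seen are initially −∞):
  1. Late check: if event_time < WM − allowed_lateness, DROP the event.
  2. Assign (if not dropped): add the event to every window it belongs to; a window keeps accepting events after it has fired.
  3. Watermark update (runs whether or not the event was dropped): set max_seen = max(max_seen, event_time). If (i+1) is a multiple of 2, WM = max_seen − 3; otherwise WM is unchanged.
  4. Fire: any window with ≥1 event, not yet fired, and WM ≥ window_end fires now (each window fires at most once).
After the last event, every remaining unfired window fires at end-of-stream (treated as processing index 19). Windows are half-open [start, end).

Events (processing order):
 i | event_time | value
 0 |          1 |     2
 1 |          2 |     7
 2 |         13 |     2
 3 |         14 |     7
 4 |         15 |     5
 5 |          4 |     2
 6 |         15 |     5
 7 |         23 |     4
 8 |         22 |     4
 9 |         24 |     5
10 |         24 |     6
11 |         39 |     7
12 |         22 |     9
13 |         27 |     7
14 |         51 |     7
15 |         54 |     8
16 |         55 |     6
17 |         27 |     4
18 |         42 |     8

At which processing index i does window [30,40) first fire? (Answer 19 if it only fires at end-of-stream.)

i=0 t=1 v=2: → [0,10); WM=−∞
i=1 t=2 v=7: → [0,10); WM=-1
i=2 t=13 v=2: → [10,20); WM=-1
i=3 t=14 v=7: → [10,20); WM=11; [0,10) fires=7
i=4 t=15 v=5: → [10,20); WM=11
i=5 t=4 v=2: DROP (t<11-3); WM=12
i=6 t=15 v=5: → [10,20); WM=12
i=7 t=23 v=4: → [20,30); WM=20; [10,20) fires=7
i=8 t=22 v=4: → [20,30); WM=20
i=9 t=24 v=5: → [20,30); WM=21
i=10 t=24 v=6: → [20,30); WM=21
i=11 t=39 v=7: → [30,40); WM=36; [20,30) fires=6
i=12 t=22 v=9: DROP (t<36-3); WM=36
i=13 t=27 v=7: DROP (t<36-3); WM=36
i=14 t=51 v=7: → [50,60); WM=36
i=15 t=54 v=8: → [50,60); WM=51; [30,40) fires=7
i=16 t=55 v=6: → [50,60); WM=51
i=17 t=27 v=4: DROP (t<51-3); WM=52
i=18 t=42 v=8: DROP (t<52-3); WM=52

15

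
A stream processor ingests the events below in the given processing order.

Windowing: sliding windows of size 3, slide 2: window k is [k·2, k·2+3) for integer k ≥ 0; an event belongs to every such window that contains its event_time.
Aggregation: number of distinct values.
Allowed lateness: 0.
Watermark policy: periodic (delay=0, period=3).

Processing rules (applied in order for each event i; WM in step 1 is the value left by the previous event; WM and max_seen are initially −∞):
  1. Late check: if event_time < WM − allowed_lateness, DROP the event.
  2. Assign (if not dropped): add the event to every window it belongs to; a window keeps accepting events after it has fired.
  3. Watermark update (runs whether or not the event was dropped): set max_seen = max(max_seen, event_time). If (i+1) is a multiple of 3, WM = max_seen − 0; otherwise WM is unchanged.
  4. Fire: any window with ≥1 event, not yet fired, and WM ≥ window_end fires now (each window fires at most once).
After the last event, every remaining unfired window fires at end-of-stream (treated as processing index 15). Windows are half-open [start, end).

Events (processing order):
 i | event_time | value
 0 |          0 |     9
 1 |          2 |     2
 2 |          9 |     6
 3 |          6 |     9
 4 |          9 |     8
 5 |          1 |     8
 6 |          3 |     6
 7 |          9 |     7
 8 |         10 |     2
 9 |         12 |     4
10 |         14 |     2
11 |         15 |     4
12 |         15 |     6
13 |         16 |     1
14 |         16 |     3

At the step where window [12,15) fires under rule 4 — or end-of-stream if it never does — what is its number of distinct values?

2

i=0 t=0 v=9: → [0,3); WM=−∞
i=1 t=2 v=2: → [2,5),[0,3); WM=−∞
i=2 t=9 v=6: → [8,11); WM=9; [0,3) fires=2 [2,5) fires=1
i=3 t=6 v=9: DROP (t<9-0); WM=9
i=4 t=9 v=8: → [8,11); WM=9
i=5 t=1 v=8: DROP (t<9-0); WM=9
i=6 t=3 v=6: DROP (t<9-0); WM=9
i=7 t=9 v=7: → [8,11); WM=9
i=8 t=10 v=2: → [10,13),[8,11); WM=10
i=9 t=12 v=4: → [12,15),[10,13); WM=10
i=10 t=14 v=2: → [14,17),[12,15); WM=10
i=11 t=15 v=4: → [14,17); WM=15; [8,11) fires=4 [10,13) fires=2 [12,15) fires=2
i=12 t=15 v=6: → [14,17); WM=15
i=13 t=16 v=1: → [16,19),[14,17); WM=15
i=14 t=16 v=3: → [16,19),[14,17); WM=16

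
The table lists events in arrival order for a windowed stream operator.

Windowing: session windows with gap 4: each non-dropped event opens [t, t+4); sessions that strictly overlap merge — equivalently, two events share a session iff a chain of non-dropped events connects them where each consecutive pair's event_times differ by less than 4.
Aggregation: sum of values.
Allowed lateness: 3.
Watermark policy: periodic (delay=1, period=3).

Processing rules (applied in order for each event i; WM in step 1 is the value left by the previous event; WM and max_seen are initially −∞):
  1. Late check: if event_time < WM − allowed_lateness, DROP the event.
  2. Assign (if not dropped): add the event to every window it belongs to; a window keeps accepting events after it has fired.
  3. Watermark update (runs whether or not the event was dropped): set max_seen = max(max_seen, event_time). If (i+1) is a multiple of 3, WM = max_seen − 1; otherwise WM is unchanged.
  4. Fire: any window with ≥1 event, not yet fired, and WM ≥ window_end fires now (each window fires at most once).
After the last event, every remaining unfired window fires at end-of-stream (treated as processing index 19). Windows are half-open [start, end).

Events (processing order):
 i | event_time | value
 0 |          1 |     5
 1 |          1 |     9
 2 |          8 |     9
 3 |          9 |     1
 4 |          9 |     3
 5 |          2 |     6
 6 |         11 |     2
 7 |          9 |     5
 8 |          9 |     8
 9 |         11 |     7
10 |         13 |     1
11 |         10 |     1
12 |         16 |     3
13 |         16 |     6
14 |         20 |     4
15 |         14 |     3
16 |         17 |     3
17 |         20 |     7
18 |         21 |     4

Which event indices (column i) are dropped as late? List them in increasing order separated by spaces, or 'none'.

i=0 t=1 v=5: → [1,5); WM=−∞
i=1 t=1 v=9: → [1,5); WM=−∞
i=2 t=8 v=9: → [8,12); WM=7
i=3 t=9 v=1: → [8,13); WM=7
i=4 t=9 v=3: → [8,13); WM=7
i=5 t=2 v=6: DROP (t<7-3); WM=8
i=6 t=11 v=2: → [8,15); WM=8
i=7 t=9 v=5: → [8,15); WM=8
i=8 t=9 v=8: → [8,15); WM=10
i=9 t=11 v=7: → [8,15); WM=10
i=10 t=13 v=1: → [8,17); WM=10
i=11 t=10 v=1: → [8,17); WM=12
i=12 t=16 v=3: → [8,20); WM=12
i=13 t=16 v=6: → [8,20); WM=12
i=14 t=20 v=4: → [20,24); WM=19
i=15 t=14 v=3: DROP (t<19-3); WM=19
i=16 t=17 v=3: → [8,24); WM=19
i=17 t=20 v=7: → [8,24); WM=19
i=18 t=21 v=4: → [8,25); WM=19

5 15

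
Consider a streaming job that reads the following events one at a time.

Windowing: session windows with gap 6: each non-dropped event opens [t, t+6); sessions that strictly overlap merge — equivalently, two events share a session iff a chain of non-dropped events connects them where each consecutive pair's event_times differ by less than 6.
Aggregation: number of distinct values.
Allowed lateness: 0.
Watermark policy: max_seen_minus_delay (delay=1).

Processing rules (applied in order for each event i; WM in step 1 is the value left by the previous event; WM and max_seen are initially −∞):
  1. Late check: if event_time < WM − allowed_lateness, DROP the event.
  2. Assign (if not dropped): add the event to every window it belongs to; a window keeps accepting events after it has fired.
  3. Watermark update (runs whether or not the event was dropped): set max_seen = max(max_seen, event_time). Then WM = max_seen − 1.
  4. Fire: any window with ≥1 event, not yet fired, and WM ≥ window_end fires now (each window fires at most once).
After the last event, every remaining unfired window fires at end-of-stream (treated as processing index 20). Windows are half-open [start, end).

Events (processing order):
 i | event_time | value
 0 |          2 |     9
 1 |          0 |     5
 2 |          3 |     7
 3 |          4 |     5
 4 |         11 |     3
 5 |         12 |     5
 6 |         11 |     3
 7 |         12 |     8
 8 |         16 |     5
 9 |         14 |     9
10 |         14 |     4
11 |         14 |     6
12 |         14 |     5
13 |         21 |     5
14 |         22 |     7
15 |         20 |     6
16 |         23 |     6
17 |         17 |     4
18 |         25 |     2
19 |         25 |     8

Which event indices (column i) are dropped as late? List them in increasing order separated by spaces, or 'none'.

1 9 10 11 12 15 17

i=0 t=2 v=9: → [2,8); WM=1
i=1 t=0 v=5: DROP (t<1-0); WM=1
i=2 t=3 v=7: → [2,9); WM=2
i=3 t=4 v=5: → [2,10); WM=3
i=4 t=11 v=3: → [11,17); WM=10
i=5 t=12 v=5: → [11,18); WM=11
i=6 t=11 v=3: → [11,18); WM=11
i=7 t=12 v=8: → [11,18); WM=11
i=8 t=16 v=5: → [11,22); WM=15
i=9 t=14 v=9: DROP (t<15-0); WM=15
i=10 t=14 v=4: DROP (t<15-0); WM=15
i=11 t=14 v=6: DROP (t<15-0); WM=15
i=12 t=14 v=5: DROP (t<15-0); WM=15
i=13 t=21 v=5: → [11,27); WM=20
i=14 t=22 v=7: → [11,28); WM=21
i=15 t=20 v=6: DROP (t<21-0); WM=21
i=16 t=23 v=6: → [11,29); WM=22
i=17 t=17 v=4: DROP (t<22-0); WM=22
i=18 t=25 v=2: → [11,31); WM=24
i=19 t=25 v=8: → [11,31); WM=24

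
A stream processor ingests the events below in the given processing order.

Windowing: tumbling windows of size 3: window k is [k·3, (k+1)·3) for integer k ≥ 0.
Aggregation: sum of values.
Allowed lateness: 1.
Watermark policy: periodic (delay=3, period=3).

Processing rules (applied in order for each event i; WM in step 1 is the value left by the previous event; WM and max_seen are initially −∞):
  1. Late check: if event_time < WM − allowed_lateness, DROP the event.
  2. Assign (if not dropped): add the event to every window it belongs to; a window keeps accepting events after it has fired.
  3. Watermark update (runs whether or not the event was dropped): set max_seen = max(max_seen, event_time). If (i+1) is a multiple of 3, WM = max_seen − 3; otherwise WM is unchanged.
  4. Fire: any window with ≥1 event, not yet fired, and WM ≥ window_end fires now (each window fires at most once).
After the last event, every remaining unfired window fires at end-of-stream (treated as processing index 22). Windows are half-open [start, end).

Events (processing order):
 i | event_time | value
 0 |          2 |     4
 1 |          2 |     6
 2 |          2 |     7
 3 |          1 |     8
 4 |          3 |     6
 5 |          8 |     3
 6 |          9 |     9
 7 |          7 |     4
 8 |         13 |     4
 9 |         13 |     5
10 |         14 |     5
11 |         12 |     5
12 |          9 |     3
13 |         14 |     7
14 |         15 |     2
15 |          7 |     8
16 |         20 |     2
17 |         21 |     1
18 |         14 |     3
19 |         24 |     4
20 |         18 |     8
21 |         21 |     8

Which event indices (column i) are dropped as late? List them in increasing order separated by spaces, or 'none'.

i=0 t=2 v=4: → [0,3); WM=−∞
i=1 t=2 v=6: → [0,3); WM=−∞
i=2 t=2 v=7: → [0,3); WM=-1
i=3 t=1 v=8: → [0,3); WM=-1
i=4 t=3 v=6: → [3,6); WM=-1
i=5 t=8 v=3: → [6,9); WM=5; [0,3) fires=25
i=6 t=9 v=9: → [9,12); WM=5
i=7 t=7 v=4: → [6,9); WM=5
i=8 t=13 v=4: → [12,15); WM=10; [3,6) fires=6 [6,9) fires=7
i=9 t=13 v=5: → [12,15); WM=10
i=10 t=14 v=5: → [12,15); WM=10
i=11 t=12 v=5: → [12,15); WM=11
i=12 t=9 v=3: DROP (t<11-1); WM=11
i=13 t=14 v=7: → [12,15); WM=11
i=14 t=15 v=2: → [15,18); WM=12; [9,12) fires=9
i=15 t=7 v=8: DROP (t<12-1); WM=12
i=16 t=20 v=2: → [18,21); WM=12
i=17 t=21 v=1: → [21,24); WM=18; [12,15) fires=26 [15,18) fires=2
i=18 t=14 v=3: DROP (t<18-1); WM=18
i=19 t=24 v=4: → [24,27); WM=18
i=20 t=18 v=8: → [18,21); WM=21; [18,21) fires=10
i=21 t=21 v=8: → [21,24); WM=21

12 15 18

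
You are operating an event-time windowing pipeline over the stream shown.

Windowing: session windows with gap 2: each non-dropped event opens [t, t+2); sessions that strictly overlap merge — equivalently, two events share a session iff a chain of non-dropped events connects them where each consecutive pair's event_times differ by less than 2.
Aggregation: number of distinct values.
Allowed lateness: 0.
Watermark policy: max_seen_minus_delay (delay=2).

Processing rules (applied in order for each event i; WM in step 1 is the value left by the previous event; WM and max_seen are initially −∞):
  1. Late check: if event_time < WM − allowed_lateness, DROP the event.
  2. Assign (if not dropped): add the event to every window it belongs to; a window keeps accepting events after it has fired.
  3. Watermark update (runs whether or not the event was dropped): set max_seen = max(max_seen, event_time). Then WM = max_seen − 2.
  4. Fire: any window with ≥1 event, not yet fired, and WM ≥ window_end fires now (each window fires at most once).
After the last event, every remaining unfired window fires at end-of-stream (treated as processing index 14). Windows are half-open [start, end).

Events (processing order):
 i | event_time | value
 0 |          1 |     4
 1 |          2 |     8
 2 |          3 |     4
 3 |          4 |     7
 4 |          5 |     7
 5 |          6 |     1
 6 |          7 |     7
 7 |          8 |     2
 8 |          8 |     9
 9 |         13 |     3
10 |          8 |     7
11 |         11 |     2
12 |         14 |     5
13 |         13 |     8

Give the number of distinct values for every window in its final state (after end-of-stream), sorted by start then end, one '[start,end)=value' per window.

i=0 t=1 v=4: → [1,3); WM=-1
i=1 t=2 v=8: → [1,4); WM=0
i=2 t=3 v=4: → [1,5); WM=1
i=3 t=4 v=7: → [1,6); WM=2
i=4 t=5 v=7: → [1,7); WM=3
i=5 t=6 v=1: → [1,8); WM=4
i=6 t=7 v=7: → [1,9); WM=5
i=7 t=8 v=2: → [1,10); WM=6
i=8 t=8 v=9: → [1,10); WM=6
i=9 t=13 v=3: → [13,15); WM=11
i=10 t=8 v=7: DROP (t<11-0); WM=11
i=11 t=11 v=2: → [11,13); WM=11
i=12 t=14 v=5: → [13,16); WM=12
i=13 t=13 v=8: → [13,16); WM=12

[1,10)=6 [11,13)=1 [13,16)=3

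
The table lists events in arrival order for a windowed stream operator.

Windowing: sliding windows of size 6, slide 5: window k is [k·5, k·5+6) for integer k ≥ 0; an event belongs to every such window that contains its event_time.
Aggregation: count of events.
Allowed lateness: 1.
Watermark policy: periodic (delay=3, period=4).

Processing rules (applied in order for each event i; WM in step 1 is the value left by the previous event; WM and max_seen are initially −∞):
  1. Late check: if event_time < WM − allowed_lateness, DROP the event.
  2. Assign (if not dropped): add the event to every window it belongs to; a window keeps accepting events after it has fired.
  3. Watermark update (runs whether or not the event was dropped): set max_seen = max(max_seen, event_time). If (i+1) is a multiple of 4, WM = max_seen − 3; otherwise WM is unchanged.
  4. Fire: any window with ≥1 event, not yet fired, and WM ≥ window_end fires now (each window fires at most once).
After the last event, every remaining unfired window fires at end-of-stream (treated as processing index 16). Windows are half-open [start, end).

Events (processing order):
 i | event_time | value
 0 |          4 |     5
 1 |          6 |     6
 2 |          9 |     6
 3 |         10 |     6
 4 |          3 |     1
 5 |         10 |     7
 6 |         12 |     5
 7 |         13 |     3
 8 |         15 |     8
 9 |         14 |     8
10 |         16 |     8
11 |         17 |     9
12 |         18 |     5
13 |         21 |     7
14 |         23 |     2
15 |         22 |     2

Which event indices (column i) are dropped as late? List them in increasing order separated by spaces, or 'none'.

i=0 t=4 v=5: → [0,6); WM=−∞
i=1 t=6 v=6: → [5,11); WM=−∞
i=2 t=9 v=6: → [5,11); WM=−∞
i=3 t=10 v=6: → [10,16),[5,11); WM=7; [0,6) fires=1
i=4 t=3 v=1: DROP (t<7-1); WM=7
i=5 t=10 v=7: → [10,16),[5,11); WM=7
i=6 t=12 v=5: → [10,16); WM=7
i=7 t=13 v=3: → [10,16); WM=10
i=8 t=15 v=8: → [15,21),[10,16); WM=10
i=9 t=14 v=8: → [10,16); WM=10
i=10 t=16 v=8: → [15,21); WM=10
i=11 t=17 v=9: → [15,21); WM=14; [5,11) fires=4
i=12 t=18 v=5: → [15,21); WM=14
i=13 t=21 v=7: → [20,26); WM=14
i=14 t=23 v=2: → [20,26); WM=14
i=15 t=22 v=2: → [20,26); WM=20; [10,16) fires=6

4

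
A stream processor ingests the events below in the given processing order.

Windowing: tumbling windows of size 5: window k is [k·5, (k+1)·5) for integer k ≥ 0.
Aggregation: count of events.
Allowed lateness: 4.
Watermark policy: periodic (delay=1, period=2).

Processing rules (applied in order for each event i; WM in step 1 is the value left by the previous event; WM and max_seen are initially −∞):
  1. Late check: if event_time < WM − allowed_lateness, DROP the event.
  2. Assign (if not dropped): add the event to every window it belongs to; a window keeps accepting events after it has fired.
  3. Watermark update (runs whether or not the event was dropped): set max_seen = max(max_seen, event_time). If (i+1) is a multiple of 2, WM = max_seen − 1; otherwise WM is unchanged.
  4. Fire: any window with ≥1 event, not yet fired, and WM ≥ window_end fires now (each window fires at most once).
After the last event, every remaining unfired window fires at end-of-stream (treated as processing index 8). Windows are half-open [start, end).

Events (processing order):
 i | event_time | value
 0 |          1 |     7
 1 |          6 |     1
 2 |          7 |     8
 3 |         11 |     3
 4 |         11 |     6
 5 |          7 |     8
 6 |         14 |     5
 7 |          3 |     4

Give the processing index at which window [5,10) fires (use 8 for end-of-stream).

3

i=0 t=1 v=7: → [0,5); WM=−∞
i=1 t=6 v=1: → [5,10); WM=5; [0,5) fires=1
i=2 t=7 v=8: → [5,10); WM=5
i=3 t=11 v=3: → [10,15); WM=10; [5,10) fires=2
i=4 t=11 v=6: → [10,15); WM=10
i=5 t=7 v=8: → [5,10); WM=10
i=6 t=14 v=5: → [10,15); WM=10
i=7 t=3 v=4: DROP (t<10-4); WM=13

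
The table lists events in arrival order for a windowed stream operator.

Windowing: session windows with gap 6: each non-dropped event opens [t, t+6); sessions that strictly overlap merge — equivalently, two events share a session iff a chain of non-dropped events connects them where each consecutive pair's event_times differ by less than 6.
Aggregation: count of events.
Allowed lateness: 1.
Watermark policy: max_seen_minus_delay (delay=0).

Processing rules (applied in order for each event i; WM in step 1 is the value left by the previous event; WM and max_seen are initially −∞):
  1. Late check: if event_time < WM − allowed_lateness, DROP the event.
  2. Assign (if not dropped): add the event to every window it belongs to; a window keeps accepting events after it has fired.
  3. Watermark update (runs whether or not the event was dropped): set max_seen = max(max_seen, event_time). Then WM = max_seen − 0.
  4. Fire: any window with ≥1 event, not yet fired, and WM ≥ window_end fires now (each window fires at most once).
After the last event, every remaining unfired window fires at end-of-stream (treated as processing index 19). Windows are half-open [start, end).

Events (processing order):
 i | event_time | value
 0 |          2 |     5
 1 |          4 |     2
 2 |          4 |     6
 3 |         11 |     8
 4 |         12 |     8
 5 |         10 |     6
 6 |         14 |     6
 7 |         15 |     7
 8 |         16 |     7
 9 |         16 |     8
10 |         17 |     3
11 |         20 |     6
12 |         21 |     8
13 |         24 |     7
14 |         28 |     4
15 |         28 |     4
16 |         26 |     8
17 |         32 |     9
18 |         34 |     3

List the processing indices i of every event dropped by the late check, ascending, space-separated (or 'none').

i=0 t=2 v=5: → [2,8); WM=2
i=1 t=4 v=2: → [2,10); WM=4
i=2 t=4 v=6: → [2,10); WM=4
i=3 t=11 v=8: → [11,17); WM=11
i=4 t=12 v=8: → [11,18); WM=12
i=5 t=10 v=6: DROP (t<12-1); WM=12
i=6 t=14 v=6: → [11,20); WM=14
i=7 t=15 v=7: → [11,21); WM=15
i=8 t=16 v=7: → [11,22); WM=16
i=9 t=16 v=8: → [11,22); WM=16
i=10 t=17 v=3: → [11,23); WM=17
i=11 t=20 v=6: → [11,26); WM=20
i=12 t=21 v=8: → [11,27); WM=21
i=13 t=24 v=7: → [11,30); WM=24
i=14 t=28 v=4: → [11,34); WM=28
i=15 t=28 v=4: → [11,34); WM=28
i=16 t=26 v=8: DROP (t<28-1); WM=28
i=17 t=32 v=9: → [11,38); WM=32
i=18 t=34 v=3: → [11,40); WM=34

5 16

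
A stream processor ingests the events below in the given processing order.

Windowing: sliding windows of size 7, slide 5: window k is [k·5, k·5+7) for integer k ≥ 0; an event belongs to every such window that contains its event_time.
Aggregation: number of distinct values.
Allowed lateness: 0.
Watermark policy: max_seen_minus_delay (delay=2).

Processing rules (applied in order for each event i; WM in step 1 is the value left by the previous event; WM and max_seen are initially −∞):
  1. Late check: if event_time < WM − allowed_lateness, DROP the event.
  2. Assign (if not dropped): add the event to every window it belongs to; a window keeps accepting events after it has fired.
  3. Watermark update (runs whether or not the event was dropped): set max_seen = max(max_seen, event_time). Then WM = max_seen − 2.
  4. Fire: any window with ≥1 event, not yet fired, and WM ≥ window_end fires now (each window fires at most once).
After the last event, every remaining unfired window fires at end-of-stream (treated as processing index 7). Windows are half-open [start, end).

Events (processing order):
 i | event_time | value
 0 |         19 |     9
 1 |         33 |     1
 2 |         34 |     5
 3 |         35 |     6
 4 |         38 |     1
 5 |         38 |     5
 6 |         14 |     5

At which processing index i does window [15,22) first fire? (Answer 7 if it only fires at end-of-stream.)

1

i=0 t=19 v=9: → [15,22); WM=17
i=1 t=33 v=1: → [30,37); WM=31; [15,22) fires=1
i=2 t=34 v=5: → [30,37); WM=32
i=3 t=35 v=6: → [35,42),[30,37); WM=33
i=4 t=38 v=1: → [35,42); WM=36
i=5 t=38 v=5: → [35,42); WM=36
i=6 t=14 v=5: DROP (t<36-0); WM=36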